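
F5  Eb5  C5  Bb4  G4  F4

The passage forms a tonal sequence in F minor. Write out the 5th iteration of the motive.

Ab3 G3

With a 2-note motive the entries are F5, C5, G4, each down a 4th from the previous.
Extending down a 4th: Db4 → Ab3.
So cell 5 is Ab3 G3.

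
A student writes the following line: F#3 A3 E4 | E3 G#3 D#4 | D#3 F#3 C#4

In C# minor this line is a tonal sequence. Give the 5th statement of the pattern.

The 3-note cells begin on F#3, E3, D#3 — each down a 2nd from the last.
Carrying on: C#3 → B2.
Statement 5 starts on B2 and keeps the same diatonic contour: B2 D#3 A3.

B2 D#3 A3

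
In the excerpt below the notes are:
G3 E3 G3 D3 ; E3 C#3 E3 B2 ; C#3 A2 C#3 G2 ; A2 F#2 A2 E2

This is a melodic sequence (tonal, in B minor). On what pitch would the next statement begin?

The 4-note cells begin on G3, E3, C#3, A2 — each down a 3rd from the last.
One more step down a 3rd gives F#2.

F#2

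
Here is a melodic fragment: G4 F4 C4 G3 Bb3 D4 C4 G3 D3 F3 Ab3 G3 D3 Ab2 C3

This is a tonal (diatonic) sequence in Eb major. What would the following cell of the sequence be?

Eb3 D3 Ab2 Eb2 G2

With a 5-note motive the entries are G4, D4, Ab3, each down a 4th from the previous.
So cell 4 is Eb3 D3 Ab2 Eb2 G2.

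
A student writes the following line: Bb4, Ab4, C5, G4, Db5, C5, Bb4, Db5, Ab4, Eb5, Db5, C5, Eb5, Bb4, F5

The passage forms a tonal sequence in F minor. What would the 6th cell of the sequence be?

Unit = 5 notes; the statements start on Bb4, C5, Db5, moving up a 2nd each time.
Continuing the starts: Eb5 → F5 → G5.
From G5 the diatonic shape gives G5 F5 Ab5 Eb5 Bb5.

G5 F5 Ab5 Eb5 Bb5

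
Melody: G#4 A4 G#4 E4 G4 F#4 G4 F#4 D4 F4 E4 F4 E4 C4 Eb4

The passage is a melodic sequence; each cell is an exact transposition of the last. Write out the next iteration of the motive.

Taking 5-note groups, the heads are G#4, F#4, E4: the pattern moves down a 2nd.
So cell 4 is D4 Eb4 D4 Bb3 Db4.

D4 Eb4 D4 Bb3 Db4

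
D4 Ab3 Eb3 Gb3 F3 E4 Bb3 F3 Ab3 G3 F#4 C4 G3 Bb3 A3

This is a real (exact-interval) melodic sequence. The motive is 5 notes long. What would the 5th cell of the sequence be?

The 5-note cells begin on D4, E4, F#4 — each up a 2nd from the last.
Extending up a 2nd: G#4 → A#4.
Statement 5 starts on A#4 and keeps the same exact contour: A#4 E4 B3 D4 C#4.

A#4 E4 B3 D4 C#4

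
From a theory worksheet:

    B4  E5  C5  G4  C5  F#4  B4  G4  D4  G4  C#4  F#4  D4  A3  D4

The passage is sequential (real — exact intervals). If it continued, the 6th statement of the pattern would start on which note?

A#2

Unit = 5 notes; the statements start on B4, F#4, C#4, moving down a 4th each time.
Extending the heads down a 4th: G#3 → D#3 → A#2.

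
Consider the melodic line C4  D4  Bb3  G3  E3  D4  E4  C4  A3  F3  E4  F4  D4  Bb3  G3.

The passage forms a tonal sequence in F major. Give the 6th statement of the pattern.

A4 Bb4 G4 E4 C4

With a 5-note motive the entries are C4, D4, E4, each up a 2nd from the previous.
Extending up a 2nd: F4 → G4 → A4.
From A4 the diatonic shape gives A4 Bb4 G4 E4 C4.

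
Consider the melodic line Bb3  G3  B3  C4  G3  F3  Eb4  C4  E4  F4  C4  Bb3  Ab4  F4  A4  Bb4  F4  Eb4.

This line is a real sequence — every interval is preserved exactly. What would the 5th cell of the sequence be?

Gb5 Eb5 G5 Ab5 Eb5 Db5

Taking 6-note groups, the heads are Bb3, Eb4, Ab4: the pattern moves up a 4th.
Continuing the starts: Db5 → Gb5.
From Gb5 the exact shape gives Gb5 Eb5 G5 Ab5 Eb5 Db5.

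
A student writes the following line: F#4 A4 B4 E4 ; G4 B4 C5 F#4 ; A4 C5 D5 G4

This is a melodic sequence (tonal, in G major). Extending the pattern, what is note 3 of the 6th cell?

With 4-note cells, note 3 of each statement runs B4, C5, D5.
Extending up a 2nd: E5 → F#5 → G5.

G5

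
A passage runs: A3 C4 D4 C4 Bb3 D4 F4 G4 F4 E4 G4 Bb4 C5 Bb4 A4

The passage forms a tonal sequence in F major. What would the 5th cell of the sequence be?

F5 A5 Bb5 A5 G5

Taking 5-note groups, the heads are A3, D4, G4: the pattern moves up a 4th.
Continuing the starts: C5 → F5.
Statement 5 starts on F5 and keeps the same diatonic contour: F5 A5 Bb5 A5 G5.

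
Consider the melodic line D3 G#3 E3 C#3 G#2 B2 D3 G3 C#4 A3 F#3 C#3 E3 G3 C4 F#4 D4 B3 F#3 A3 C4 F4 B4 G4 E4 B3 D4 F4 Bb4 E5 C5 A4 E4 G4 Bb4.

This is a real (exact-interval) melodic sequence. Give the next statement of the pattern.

Eb5 A5 F5 D5 A4 C5 Eb5

With a 7-note motive the entries are D3, G3, C4, F4, Bb4, each up a 4th from the previous.
Statement 6 starts on Eb5 and keeps the same exact contour: Eb5 A5 F5 D5 A4 C5 Eb5.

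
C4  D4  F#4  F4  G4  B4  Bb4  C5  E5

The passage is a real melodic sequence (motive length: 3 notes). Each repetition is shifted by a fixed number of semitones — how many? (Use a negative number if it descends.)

The 3-note cells begin on C4, F4, Bb4 — each up a 4th from the last.
Counting half-steps from C4 to F4: 5.

5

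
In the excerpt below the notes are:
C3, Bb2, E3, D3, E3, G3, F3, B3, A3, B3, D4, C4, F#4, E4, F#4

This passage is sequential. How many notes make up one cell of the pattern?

There are 15 notes; a 5-note unit gives 3 cells:
C3 Bb2 E3 D3 E3 | G3 F3 B3 A3 B3 | D4 C4 F#4 E4 F#4
Every group is a transposition up a 5th of the one before; no shorter unit works.

5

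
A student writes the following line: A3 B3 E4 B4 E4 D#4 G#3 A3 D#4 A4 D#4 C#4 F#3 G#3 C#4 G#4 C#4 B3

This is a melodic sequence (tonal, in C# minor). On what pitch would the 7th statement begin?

The 6-note cells begin on A3, G#3, F#3 — each down a 2nd from the last.
Extending the heads down a 2nd: E3 → D#3 → C#3 → B2.

B2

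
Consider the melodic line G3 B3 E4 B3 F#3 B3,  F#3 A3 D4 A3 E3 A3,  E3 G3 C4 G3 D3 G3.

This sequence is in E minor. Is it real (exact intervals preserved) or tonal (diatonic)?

tonal

Every note is diatonic to E minor.
Cell 1 has +4 semitones from note 1 to 2, but cell 2 has +3 — the interval quality changes while the contour stays the same, which is the hallmark of a tonal sequence.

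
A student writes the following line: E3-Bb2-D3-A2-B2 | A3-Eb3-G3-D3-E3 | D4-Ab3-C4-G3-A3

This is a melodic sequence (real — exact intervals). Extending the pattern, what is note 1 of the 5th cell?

Grouping in 5s, the 1st note of each cell is E3, A3, D4.
Each moves up a 4th. Continuing: G4 → C5.

C5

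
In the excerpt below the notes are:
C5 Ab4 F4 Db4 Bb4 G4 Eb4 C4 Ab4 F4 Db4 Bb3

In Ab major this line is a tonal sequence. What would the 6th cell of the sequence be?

Unit = 4 notes; the statements start on C5, Bb4, Ab4, moving down a 2nd each time.
Carrying on: G4 → F4 → Eb4.
So cell 6 is Eb4 C4 Ab3 F3.

Eb4 C4 Ab3 F3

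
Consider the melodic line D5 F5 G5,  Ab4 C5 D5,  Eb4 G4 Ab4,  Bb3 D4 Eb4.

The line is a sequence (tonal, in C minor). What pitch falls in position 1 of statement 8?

D2

With 3-note cells, note 1 of each statement runs D5, Ab4, Eb4, Bb3.
Carrying that down a 4th forward: F3 → C3 → G2 → D2.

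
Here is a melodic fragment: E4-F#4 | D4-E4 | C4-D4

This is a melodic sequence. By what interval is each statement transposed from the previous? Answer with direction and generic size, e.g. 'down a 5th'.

With a 2-note motive the entries are E4, D4, C4, each down a 2nd from the previous.
E4 to D4 is down a 2nd.

down a 2nd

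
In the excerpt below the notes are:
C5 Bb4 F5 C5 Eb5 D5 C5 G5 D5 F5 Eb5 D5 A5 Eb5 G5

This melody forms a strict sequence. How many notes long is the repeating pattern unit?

Try groups of 5 (3 cells in 15 notes):
C5 Bb4 F5 C5 Eb5 | D5 C5 G5 D5 F5 | Eb5 D5 A5 Eb5 G5
Each cell is the previous one up a 2nd — so the unit is 5 notes.

5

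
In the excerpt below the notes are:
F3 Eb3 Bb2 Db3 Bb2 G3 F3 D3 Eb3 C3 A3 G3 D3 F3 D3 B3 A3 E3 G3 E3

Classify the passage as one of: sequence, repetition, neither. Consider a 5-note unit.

Note 3 of cell 2 is D3; if this were a sequence it would be C3. No unit length gives a consistent transposition pattern.

neither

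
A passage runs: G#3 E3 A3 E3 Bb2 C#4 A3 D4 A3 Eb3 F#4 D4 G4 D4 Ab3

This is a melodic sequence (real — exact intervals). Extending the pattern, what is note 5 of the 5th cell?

The unit is 5 notes. Position-5 pitches of the 3 shown cells: Bb2, Eb3, Ab3.
Each moves up a 4th. Continuing: Db4 → Gb4.

Gb4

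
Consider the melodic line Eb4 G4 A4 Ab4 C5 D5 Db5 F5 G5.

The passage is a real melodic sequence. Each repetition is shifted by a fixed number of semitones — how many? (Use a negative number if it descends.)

5

Unit = 3 notes; the statements start on Eb4, Ab4, Db5, moving up a 4th each time.
Counting half-steps from Eb4 to Ab4: 5.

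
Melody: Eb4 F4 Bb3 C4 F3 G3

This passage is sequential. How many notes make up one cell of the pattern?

There are 6 notes; a 2-note unit gives 3 cells:
Eb4 F4 | Bb3 C4 | F3 G3
Each cell is the previous one down a 4th — so the unit is 2 notes.

2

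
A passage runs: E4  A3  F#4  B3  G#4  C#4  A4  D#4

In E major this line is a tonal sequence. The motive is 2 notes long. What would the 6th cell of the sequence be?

C#5 F#4

Unit = 2 notes; the statements start on E4, F#4, G#4, A4, moving up a 2nd each time.
Carrying on: B4 → C#5.
So cell 6 is C#5 F#4.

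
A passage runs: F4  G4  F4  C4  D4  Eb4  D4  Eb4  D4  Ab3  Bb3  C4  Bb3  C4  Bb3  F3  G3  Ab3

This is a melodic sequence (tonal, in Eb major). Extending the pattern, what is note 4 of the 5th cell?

Bb2

The unit is 6 notes. Position-4 pitches of the 3 shown cells: C4, Ab3, F3.
Carrying that down a 3rd forward: D3 → Bb2.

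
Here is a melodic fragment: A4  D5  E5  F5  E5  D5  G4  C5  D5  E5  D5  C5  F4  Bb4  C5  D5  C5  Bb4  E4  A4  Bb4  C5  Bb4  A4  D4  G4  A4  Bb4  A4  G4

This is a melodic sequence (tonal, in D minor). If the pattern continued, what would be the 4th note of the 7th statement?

The unit is 6 notes. Position-4 pitches of the 5 shown cells: F5, E5, D5, C5, Bb4.
Carrying that down a 2nd forward: A4 → G4.

G4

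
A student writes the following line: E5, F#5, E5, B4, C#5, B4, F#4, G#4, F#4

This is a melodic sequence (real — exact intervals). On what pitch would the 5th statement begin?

With a 3-note motive the entries are E5, B4, F#4, each down a 4th from the previous.
Extending the heads down a 4th: C#4 → G#3.

G#3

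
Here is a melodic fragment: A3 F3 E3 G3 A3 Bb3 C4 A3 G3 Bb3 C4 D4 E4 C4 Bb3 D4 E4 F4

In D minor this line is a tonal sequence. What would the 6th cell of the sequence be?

D5 Bb4 A4 C5 D5 E5

Unit = 6 notes; the statements start on A3, C4, E4, moving up a 3rd each time.
Continuing the starts: G4 → Bb4 → D5.
From D5 the diatonic shape gives D5 Bb4 A4 C5 D5 E5.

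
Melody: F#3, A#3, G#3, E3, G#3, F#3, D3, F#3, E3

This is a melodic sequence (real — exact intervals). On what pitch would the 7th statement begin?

With a 3-note motive the entries are F#3, E3, D3, each down a 2nd from the previous.
Continuing: C3 → Bb2 → Ab2 → Gb2. Statement 7 starts on Gb2.

Gb2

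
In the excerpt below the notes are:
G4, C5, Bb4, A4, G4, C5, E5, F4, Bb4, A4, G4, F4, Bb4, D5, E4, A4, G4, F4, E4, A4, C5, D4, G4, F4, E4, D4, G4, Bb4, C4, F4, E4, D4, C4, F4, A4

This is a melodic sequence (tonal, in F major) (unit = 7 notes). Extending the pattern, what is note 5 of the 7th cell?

Grouping in 7s, the 5th note of each cell is G4, F4, E4, D4, C4.
Each moves down a 2nd. Continuing: Bb3 → A3.

A3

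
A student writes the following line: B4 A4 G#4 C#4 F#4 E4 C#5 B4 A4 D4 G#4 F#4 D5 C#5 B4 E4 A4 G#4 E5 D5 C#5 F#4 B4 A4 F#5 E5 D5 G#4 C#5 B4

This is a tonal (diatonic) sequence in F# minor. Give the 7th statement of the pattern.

A5 G#5 F#5 B4 E5 D5

The 6-note cells begin on B4, C#5, D5, E5, F#5 — each up a 2nd from the last.
Continuing the starts: G#5 → A5.
From A5 the diatonic shape gives A5 G#5 F#5 B4 E5 D5.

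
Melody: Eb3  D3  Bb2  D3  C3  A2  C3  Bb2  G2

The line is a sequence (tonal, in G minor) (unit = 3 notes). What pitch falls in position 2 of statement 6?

Grouping in 3s, the 2nd note of each cell is D3, C3, Bb2.
Each moves down a 2nd. Continuing: A2 → G2 → F2.

F2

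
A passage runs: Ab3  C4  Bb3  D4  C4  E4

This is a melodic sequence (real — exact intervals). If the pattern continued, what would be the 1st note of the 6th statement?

F#4

The unit is 2 notes. Position-1 pitches of the 3 shown cells: Ab3, Bb3, C4.
Each moves up a 2nd. Continuing: D4 → E4 → F#4.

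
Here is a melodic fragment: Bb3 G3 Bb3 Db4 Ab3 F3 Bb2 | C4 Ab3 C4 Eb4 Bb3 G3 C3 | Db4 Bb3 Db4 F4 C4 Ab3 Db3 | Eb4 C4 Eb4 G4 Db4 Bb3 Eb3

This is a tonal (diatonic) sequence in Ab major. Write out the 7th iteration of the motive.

Ab4 F4 Ab4 C5 G4 Eb4 Ab3

The 7-note cells begin on Bb3, C4, Db4, Eb4 — each up a 2nd from the last.
Continuing the starts: F4 → G4 → Ab4.
Statement 7 starts on Ab4 and keeps the same diatonic contour: Ab4 F4 Ab4 C5 G4 Eb4 Ab3.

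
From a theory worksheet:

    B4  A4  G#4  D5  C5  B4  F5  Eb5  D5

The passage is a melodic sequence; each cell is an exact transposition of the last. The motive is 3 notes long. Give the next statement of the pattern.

Ab5 Gb5 F5

With a 3-note motive the entries are B4, D5, F5, each up a 3rd from the previous.
So cell 4 is Ab5 Gb5 F5.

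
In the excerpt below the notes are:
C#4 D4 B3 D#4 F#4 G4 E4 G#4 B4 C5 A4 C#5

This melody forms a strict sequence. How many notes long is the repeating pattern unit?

12 notes total. Splitting into 3 groups of 4:
C#4 D4 B3 D#4 | F#4 G4 E4 G#4 | B4 C5 A4 C#5
Every group is a transposition up a 4th of the one before; no shorter unit works.

4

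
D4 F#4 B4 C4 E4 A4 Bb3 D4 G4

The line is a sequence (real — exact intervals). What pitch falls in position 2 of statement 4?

C4

Grouping in 3s, the 2nd note of each cell is F#4, E4, D4.
From D4, down a 2nd gives C4.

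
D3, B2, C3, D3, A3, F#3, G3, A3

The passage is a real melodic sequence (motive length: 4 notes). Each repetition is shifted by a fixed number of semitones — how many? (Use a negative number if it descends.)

7

Taking 4-note groups, the heads are D3, A3: the pattern moves up a 5th.
D3 to A3 spans +7 semitones.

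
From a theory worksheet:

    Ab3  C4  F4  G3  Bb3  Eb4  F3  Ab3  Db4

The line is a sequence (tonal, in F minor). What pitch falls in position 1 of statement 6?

With 3-note cells, note 1 of each statement runs Ab3, G3, F3.
Carrying that down a 2nd forward: Eb3 → Db3 → C3.

C3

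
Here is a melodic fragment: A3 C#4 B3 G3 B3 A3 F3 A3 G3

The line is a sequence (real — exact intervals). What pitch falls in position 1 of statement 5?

The unit is 3 notes. Position-1 pitches of the 3 shown cells: A3, G3, F3.
Carrying that down a 2nd forward: Eb3 → Db3.

Db3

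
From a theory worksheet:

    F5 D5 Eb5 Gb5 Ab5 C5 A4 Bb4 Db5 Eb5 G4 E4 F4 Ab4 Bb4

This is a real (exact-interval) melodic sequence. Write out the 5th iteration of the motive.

With a 5-note motive the entries are F5, C5, G4, each down a 4th from the previous.
Extending down a 4th: D4 → A3.
So cell 5 is A3 F#3 G3 Bb3 C4.

A3 F#3 G3 Bb3 C4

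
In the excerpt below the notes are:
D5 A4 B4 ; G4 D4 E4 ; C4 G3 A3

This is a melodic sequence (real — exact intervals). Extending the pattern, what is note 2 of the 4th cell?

Grouping in 3s, the 2nd note of each cell is A4, D4, G3.
Each moves down a 5th; the next is C3.

C3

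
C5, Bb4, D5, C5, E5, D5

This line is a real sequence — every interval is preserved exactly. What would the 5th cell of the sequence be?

With a 2-note motive the entries are C5, D5, E5, each up a 2nd from the previous.
Continuing the starts: F#5 → G#5.
Statement 5 starts on G#5 and keeps the same exact contour: G#5 F#5.

G#5 F#5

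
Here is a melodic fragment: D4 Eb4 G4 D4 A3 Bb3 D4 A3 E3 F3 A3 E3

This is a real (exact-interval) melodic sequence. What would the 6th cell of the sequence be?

The 4-note cells begin on D4, A3, E3 — each down a 4th from the last.
Extending down a 4th: B2 → F#2 → C#2.
Statement 6 starts on C#2 and keeps the same exact contour: C#2 D2 F#2 C#2.

C#2 D2 F#2 C#2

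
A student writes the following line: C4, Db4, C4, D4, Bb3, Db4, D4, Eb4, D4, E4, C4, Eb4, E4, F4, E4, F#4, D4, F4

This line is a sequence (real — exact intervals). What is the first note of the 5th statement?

With a 6-note motive the entries are C4, D4, E4, each up a 2nd from the previous.
Continuing: F#4 → G#4. Statement 5 starts on G#4.

G#4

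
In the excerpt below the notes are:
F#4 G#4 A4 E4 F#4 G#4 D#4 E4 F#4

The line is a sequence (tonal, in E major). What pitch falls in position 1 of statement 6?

Grouping in 3s, the 1st note of each cell is F#4, E4, D#4.
Carrying that down a 2nd forward: C#4 → B3 → A3.

A3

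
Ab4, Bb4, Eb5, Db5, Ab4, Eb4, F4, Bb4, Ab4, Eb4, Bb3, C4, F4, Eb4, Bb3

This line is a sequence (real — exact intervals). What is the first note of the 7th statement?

Unit = 5 notes; the statements start on Ab4, Eb4, Bb3, moving down a 4th each time.
Extending the heads down a 4th: F3 → C3 → G2 → D2.

D2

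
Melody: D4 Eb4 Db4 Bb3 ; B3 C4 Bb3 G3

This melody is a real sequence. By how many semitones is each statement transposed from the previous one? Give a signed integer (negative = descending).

Unit = 4 notes; the statements start on D4, B3, moving down a 3rd each time.
D4 to B3 spans -3 semitones.

-3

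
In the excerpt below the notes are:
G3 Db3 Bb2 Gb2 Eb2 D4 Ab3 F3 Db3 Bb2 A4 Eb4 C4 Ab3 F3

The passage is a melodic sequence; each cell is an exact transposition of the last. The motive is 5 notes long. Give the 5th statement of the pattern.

B5 F5 D5 Bb4 G4

The 5-note cells begin on G3, D4, A4 — each up a 5th from the last.
Carrying on: E5 → B5.
Statement 5 starts on B5 and keeps the same exact contour: B5 F5 D5 Bb4 G4.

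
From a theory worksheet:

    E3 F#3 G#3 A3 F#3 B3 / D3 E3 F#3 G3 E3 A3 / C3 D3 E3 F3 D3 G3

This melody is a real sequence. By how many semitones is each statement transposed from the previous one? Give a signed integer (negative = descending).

The 6-note cells begin on E3, D3, C3 — each down a 2nd from the last.
E3 to D3 spans -2 semitones.

-2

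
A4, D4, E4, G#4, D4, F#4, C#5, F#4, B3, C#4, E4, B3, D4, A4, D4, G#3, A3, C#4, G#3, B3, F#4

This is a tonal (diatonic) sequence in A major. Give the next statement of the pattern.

B3 E3 F#3 A3 E3 G#3 D4

With a 7-note motive the entries are A4, F#4, D4, each down a 3rd from the previous.
So cell 4 is B3 E3 F#3 A3 E3 G#3 D4.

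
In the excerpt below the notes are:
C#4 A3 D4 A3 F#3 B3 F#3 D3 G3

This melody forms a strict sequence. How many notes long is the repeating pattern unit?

9 notes total. Splitting into 3 groups of 3:
C#4 A3 D4 | A3 F#3 B3 | F#3 D3 G3
Every group is a transposition down a 3rd of the one before; no shorter unit works.

3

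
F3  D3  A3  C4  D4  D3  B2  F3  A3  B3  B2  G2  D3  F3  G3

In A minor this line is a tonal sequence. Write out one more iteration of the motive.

G2 E2 B2 D3 E3

Taking 5-note groups, the heads are F3, D3, B2: the pattern moves down a 3rd.
From G2 the diatonic shape gives G2 E2 B2 D3 E3.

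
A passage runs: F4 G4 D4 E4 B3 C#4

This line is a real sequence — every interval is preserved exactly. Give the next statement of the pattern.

G#3 A#3

With a 2-note motive the entries are F4, D4, B3, each down a 3rd from the previous.
From G#3 the exact shape gives G#3 A#3.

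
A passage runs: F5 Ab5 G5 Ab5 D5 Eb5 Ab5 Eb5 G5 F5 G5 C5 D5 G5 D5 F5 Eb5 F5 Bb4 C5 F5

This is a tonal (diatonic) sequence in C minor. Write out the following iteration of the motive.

The 7-note cells begin on F5, Eb5, D5 — each down a 2nd from the last.
From C5 the diatonic shape gives C5 Eb5 D5 Eb5 Ab4 Bb4 Eb5.

C5 Eb5 D5 Eb5 Ab4 Bb4 Eb5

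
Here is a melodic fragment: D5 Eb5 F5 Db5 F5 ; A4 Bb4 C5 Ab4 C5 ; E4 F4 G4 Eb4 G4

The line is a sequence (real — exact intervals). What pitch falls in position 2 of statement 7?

The unit is 5 notes. Position-2 pitches of the 3 shown cells: Eb5, Bb4, F4.
Each moves down a 4th. Continuing: C4 → G3 → D3 → A2.

A2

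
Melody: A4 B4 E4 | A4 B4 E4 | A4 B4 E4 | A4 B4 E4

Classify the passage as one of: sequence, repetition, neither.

repetition

Each 3-note cell is identical (A4 B4 E4), restated at the same pitch.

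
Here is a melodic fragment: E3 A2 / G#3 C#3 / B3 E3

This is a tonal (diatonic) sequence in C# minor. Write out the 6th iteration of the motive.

The 2-note cells begin on E3, G#3, B3 — each up a 3rd from the last.
Extending up a 3rd: D#4 → F#4 → A4.
From A4 the diatonic shape gives A4 D#4.

A4 D#4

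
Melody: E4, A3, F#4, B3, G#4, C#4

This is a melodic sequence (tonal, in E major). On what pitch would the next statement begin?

With a 2-note motive the entries are E4, F#4, G#4, each up a 2nd from the previous.
One more step up a 2nd gives A4.

A4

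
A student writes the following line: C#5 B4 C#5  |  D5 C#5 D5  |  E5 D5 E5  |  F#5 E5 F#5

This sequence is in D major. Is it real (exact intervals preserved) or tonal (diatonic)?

Every note is diatonic to D major.
Cell 1 has -2 semitones from note 1 to 2, but cell 2 has -1 — the interval quality changes while the contour stays the same, which is the hallmark of a tonal sequence.

tonal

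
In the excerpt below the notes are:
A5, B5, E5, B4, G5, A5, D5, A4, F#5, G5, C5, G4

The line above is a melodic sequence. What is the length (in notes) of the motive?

4

12 notes total. Splitting into 3 groups of 4:
A5 B5 E5 B4 | G5 A5 D5 A4 | F#5 G5 C5 G4
Every group is a transposition down a 2nd of the one before; no shorter unit works.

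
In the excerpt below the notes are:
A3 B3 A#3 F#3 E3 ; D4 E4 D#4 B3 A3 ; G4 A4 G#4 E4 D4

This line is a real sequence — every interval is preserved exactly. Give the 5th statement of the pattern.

Taking 5-note groups, the heads are A3, D4, G4: the pattern moves up a 4th.
Continuing the starts: C5 → F5.
So cell 5 is F5 G5 F#5 D5 C5.

F5 G5 F#5 D5 C5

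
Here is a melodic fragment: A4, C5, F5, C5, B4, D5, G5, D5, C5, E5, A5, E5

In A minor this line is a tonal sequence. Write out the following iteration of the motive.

D5 F5 B5 F5

With a 4-note motive the entries are A4, B4, C5, each up a 2nd from the previous.
Statement 4 starts on D5 and keeps the same diatonic contour: D5 F5 B5 F5.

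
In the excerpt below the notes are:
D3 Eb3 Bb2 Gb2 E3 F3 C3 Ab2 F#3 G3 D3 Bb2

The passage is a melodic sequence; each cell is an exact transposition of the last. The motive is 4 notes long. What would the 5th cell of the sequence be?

A#3 B3 F#3 D3

With a 4-note motive the entries are D3, E3, F#3, each up a 2nd from the previous.
Extending up a 2nd: G#3 → A#3.
So cell 5 is A#3 B3 F#3 D3.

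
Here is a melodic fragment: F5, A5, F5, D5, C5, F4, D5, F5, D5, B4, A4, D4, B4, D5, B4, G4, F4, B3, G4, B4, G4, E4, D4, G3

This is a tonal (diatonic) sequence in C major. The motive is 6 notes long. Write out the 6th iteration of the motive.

C4 E4 C4 A3 G3 C3

The 6-note cells begin on F5, D5, B4, G4 — each down a 3rd from the last.
Carrying on: E4 → C4.
So cell 6 is C4 E4 C4 A3 G3 C3.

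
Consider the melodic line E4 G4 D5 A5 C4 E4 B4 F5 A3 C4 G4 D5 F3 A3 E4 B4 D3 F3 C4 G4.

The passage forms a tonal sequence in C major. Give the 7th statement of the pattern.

The 4-note cells begin on E4, C4, A3, F3, D3 — each down a 3rd from the last.
Extending down a 3rd: B2 → G2.
From G2 the diatonic shape gives G2 B2 F3 C4.

G2 B2 F3 C4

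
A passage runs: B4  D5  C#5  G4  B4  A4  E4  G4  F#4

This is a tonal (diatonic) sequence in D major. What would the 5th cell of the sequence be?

With a 3-note motive the entries are B4, G4, E4, each down a 3rd from the previous.
Extending down a 3rd: C#4 → A3.
From A3 the diatonic shape gives A3 C#4 B3.

A3 C#4 B3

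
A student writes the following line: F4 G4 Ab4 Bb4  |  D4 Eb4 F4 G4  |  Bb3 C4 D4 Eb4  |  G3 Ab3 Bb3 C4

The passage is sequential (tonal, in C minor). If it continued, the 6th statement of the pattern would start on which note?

The 4-note cells begin on F4, D4, Bb3, G3 — each down a 3rd from the last.
Extending the heads down a 3rd: Eb3 → C3.

C3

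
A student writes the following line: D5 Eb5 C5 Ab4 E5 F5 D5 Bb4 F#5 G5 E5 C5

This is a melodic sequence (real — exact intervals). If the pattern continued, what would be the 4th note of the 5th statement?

The unit is 4 notes. Position-4 pitches of the 3 shown cells: Ab4, Bb4, C5.
Each moves up a 2nd. Continuing: D5 → E5.

E5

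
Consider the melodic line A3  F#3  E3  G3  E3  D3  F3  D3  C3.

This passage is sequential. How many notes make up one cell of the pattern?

9 notes total. Splitting into 3 groups of 3:
A3 F#3 E3 | G3 E3 D3 | F3 D3 C3
That's a consistent down a 2nd shift per cell, and no other grouping gives one.

3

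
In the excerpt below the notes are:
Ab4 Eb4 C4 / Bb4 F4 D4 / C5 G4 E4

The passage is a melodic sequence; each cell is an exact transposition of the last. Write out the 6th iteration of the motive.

F#5 C#5 A#4

Taking 3-note groups, the heads are Ab4, Bb4, C5: the pattern moves up a 2nd.
Continuing the starts: D5 → E5 → F#5.
Statement 6 starts on F#5 and keeps the same exact contour: F#5 C#5 A#4.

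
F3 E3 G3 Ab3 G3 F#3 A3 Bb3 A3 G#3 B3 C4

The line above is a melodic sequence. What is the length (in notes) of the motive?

4

12 notes total. Splitting into 3 groups of 4:
F3 E3 G3 Ab3 | G3 F#3 A3 Bb3 | A3 G#3 B3 C4
Each cell is the previous one up a 2nd — so the unit is 4 notes.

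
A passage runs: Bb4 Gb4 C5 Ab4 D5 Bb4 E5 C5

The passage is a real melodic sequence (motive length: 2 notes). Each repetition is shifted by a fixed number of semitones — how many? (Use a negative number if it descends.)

2

The 2-note cells begin on Bb4, C5, D5, E5 — each up a 2nd from the last.
Counting half-steps from Bb4 to C5: 2.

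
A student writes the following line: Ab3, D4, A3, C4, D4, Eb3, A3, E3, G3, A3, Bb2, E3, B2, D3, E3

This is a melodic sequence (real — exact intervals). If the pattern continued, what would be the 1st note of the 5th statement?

Grouping in 5s, the 1st note of each cell is Ab3, Eb3, Bb2.
Each moves down a 4th. Continuing: F2 → C2.

C2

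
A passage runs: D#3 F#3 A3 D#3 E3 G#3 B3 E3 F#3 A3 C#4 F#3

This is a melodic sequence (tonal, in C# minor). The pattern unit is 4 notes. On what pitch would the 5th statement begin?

A3

Taking 4-note groups, the heads are D#3, E3, F#3: the pattern moves up a 2nd.
Extending the heads up a 2nd: G#3 → A3.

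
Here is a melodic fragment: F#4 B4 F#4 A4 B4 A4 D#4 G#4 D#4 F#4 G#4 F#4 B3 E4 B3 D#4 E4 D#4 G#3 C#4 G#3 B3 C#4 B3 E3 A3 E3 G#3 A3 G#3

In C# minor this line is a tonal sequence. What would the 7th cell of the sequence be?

A2 D#3 A2 C#3 D#3 C#3

Taking 6-note groups, the heads are F#4, D#4, B3, G#3, E3: the pattern moves down a 3rd.
Carrying on: C#3 → A2.
Statement 7 starts on A2 and keeps the same diatonic contour: A2 D#3 A2 C#3 D#3 C#3.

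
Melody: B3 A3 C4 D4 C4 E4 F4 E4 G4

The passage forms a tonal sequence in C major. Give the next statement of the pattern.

A4 G4 B4

The 3-note cells begin on B3, D4, F4 — each up a 3rd from the last.
So cell 4 is A4 G4 B4.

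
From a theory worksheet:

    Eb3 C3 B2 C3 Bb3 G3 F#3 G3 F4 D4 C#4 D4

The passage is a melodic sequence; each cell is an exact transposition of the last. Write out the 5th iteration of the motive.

G5 E5 D#5 E5

Unit = 4 notes; the statements start on Eb3, Bb3, F4, moving up a 5th each time.
Carrying on: C5 → G5.
Statement 5 starts on G5 and keeps the same exact contour: G5 E5 D#5 E5.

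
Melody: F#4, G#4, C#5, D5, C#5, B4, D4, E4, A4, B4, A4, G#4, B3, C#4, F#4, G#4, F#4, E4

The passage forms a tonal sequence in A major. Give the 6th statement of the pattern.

Unit = 6 notes; the statements start on F#4, D4, B3, moving down a 3rd each time.
Carrying on: G#3 → E3 → C#3.
Statement 6 starts on C#3 and keeps the same diatonic contour: C#3 D3 G#3 A3 G#3 F#3.

C#3 D3 G#3 A3 G#3 F#3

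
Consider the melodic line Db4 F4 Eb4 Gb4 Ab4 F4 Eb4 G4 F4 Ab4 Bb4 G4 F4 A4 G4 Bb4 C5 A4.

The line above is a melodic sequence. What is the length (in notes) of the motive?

There are 18 notes; a 6-note unit gives 3 cells:
Db4 F4 Eb4 Gb4 Ab4 F4 | Eb4 G4 F4 Ab4 Bb4 G4 | F4 A4 G4 Bb4 C5 A4
Every group is a transposition up a 2nd of the one before; no shorter unit works.

6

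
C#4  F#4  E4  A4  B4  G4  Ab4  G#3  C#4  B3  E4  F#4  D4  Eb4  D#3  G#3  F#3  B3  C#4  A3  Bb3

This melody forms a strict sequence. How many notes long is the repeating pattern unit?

There are 21 notes; a 7-note unit gives 3 cells:
C#4 F#4 E4 A4 B4 G4 Ab4 | G#3 C#4 B3 E4 F#4 D4 Eb4 | D#3 G#3 F#3 B3 C#4 A3 Bb3
Every group is a transposition down a 4th of the one before; no shorter unit works.

7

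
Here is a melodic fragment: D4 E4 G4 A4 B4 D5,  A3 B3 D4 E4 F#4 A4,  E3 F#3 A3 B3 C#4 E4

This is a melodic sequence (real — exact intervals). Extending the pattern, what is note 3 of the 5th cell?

With 6-note cells, note 3 of each statement runs G4, D4, A3.
Carrying that down a 4th forward: E3 → B2.

B2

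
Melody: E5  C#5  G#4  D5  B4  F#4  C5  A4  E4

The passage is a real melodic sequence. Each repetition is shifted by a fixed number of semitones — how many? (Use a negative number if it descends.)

-2

Unit = 3 notes; the statements start on E5, D5, C5, moving down a 2nd each time.
E5 to D5 spans -2 semitones.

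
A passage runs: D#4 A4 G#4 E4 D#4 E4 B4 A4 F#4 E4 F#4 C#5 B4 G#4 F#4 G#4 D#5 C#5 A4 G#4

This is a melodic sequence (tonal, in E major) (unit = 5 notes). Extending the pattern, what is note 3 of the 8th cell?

G#5

The unit is 5 notes. Position-3 pitches of the 4 shown cells: G#4, A4, B4, C#5.
Carrying that up a 2nd forward: D#5 → E5 → F#5 → G#5.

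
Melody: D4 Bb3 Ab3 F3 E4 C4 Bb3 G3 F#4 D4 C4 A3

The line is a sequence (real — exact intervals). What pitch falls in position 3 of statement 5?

E4

Grouping in 4s, the 3rd note of each cell is Ab3, Bb3, C4.
Each moves up a 2nd. Continuing: D4 → E4.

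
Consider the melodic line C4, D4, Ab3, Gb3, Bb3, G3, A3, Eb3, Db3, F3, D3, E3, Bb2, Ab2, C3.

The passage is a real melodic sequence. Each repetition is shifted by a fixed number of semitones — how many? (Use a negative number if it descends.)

-5

Taking 5-note groups, the heads are C4, G3, D3: the pattern moves down a 4th.
C4 to G3 spans -5 semitones.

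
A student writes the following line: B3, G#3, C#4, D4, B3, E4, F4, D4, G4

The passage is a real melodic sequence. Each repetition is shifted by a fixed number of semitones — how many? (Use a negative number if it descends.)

3

With a 3-note motive the entries are B3, D4, F4, each up a 3rd from the previous.
B3 to D4 spans +3 semitones.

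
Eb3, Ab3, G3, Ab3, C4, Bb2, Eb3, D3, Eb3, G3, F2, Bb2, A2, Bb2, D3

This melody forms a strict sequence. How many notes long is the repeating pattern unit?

5

There are 15 notes; a 5-note unit gives 3 cells:
Eb3 Ab3 G3 Ab3 C4 | Bb2 Eb3 D3 Eb3 G3 | F2 Bb2 A2 Bb2 D3
Every group is a transposition down a 4th of the one before; no shorter unit works.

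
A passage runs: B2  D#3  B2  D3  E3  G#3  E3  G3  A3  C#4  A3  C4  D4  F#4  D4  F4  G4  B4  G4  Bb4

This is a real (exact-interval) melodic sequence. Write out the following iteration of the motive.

With a 4-note motive the entries are B2, E3, A3, D4, G4, each up a 4th from the previous.
From C5 the exact shape gives C5 E5 C5 Eb5.

C5 E5 C5 Eb5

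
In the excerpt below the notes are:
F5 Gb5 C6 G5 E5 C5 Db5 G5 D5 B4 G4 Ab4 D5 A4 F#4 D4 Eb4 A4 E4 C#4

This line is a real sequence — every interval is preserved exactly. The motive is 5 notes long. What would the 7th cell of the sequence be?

B2 C3 F#3 C#3 A#2

The 5-note cells begin on F5, C5, G4, D4 — each down a 4th from the last.
Continuing the starts: A3 → E3 → B2.
Statement 7 starts on B2 and keeps the same exact contour: B2 C3 F#3 C#3 A#2.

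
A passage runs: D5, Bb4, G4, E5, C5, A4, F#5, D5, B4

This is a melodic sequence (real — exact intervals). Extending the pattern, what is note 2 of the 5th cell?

With 3-note cells, note 2 of each statement runs Bb4, C5, D5.
Extending up a 2nd: E5 → F#5.

F#5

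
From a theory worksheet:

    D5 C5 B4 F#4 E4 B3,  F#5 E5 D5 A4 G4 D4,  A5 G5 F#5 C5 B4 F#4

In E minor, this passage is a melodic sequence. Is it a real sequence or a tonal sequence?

tonal

Every note is diatonic to E minor.
Cell 1 has -1 semitones from note 2 to 3, but cell 2 has -2 — the interval quality changes while the contour stays the same, which is the hallmark of a tonal sequence.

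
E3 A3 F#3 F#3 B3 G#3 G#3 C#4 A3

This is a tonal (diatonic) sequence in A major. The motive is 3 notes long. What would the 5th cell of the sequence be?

The 3-note cells begin on E3, F#3, G#3 — each up a 2nd from the last.
Continuing the starts: A3 → B3.
So cell 5 is B3 E4 C#4.

B3 E4 C#4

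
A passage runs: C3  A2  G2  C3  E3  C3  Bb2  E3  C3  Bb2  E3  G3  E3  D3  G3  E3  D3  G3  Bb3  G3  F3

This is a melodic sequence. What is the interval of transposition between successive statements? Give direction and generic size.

up a 3rd

Unit = 7 notes; the statements start on C3, E3, G3, moving up a 3rd each time.
From C3 to E3: up a 3rd.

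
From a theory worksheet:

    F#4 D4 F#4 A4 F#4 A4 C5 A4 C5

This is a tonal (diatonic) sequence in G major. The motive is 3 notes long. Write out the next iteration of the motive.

The 3-note cells begin on F#4, A4, C5 — each up a 3rd from the last.
Statement 4 starts on E5 and keeps the same diatonic contour: E5 C5 E5.

E5 C5 E5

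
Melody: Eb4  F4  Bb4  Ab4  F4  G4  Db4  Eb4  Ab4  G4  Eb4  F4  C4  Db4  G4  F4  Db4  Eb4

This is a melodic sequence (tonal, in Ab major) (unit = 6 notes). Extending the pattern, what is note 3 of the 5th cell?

Eb4

Grouping in 6s, the 3rd note of each cell is Bb4, Ab4, G4.
Carrying that down a 2nd forward: F4 → Eb4.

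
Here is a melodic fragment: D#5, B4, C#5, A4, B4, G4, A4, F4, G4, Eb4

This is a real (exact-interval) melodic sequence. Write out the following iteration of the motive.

F4 Db4

Taking 2-note groups, the heads are D#5, C#5, B4, A4, G4: the pattern moves down a 2nd.
From F4 the exact shape gives F4 Db4.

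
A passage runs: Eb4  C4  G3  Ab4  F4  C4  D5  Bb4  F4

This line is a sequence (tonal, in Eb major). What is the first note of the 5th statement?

C6

Taking 3-note groups, the heads are Eb4, Ab4, D5: the pattern moves up a 4th.
Extending the heads up a 4th: G5 → C6.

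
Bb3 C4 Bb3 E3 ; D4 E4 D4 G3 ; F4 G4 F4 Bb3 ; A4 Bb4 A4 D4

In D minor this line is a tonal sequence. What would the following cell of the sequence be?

C5 D5 C5 F4

The 4-note cells begin on Bb3, D4, F4, A4 — each up a 3rd from the last.
From C5 the diatonic shape gives C5 D5 C5 F4.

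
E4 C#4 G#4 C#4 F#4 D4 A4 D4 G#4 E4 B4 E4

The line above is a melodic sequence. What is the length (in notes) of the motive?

12 notes total. Splitting into 3 groups of 4:
E4 C#4 G#4 C#4 | F#4 D4 A4 D4 | G#4 E4 B4 E4
That's a consistent up a 2nd shift per cell, and no other grouping gives one.

4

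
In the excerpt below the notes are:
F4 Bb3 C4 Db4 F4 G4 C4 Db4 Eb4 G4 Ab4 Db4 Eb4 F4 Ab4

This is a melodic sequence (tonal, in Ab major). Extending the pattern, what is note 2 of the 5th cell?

F4

The unit is 5 notes. Position-2 pitches of the 3 shown cells: Bb3, C4, Db4.
Each moves up a 2nd. Continuing: Eb4 → F4.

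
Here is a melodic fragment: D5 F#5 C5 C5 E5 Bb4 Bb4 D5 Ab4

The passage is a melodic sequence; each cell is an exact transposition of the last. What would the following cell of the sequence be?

Ab4 C5 Gb4

Unit = 3 notes; the statements start on D5, C5, Bb4, moving down a 2nd each time.
Statement 4 starts on Ab4 and keeps the same exact contour: Ab4 C5 Gb4.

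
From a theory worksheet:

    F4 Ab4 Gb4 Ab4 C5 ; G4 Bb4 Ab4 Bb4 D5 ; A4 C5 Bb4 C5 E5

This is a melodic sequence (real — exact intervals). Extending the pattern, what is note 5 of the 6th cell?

A#5

With 5-note cells, note 5 of each statement runs C5, D5, E5.
Carrying that up a 2nd forward: F#5 → G#5 → A#5.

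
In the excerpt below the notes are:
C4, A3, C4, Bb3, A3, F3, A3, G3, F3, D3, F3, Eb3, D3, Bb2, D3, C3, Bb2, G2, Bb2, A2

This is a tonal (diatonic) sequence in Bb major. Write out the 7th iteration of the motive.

Eb2 C2 Eb2 D2

With a 4-note motive the entries are C4, A3, F3, D3, Bb2, each down a 3rd from the previous.
Continuing the starts: G2 → Eb2.
From Eb2 the diatonic shape gives Eb2 C2 Eb2 D2.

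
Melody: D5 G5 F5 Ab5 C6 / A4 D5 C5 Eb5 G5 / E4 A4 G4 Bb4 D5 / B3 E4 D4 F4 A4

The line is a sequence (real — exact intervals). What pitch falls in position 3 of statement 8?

F#2

Grouping in 5s, the 3rd note of each cell is F5, C5, G4, D4.
Each moves down a 4th. Continuing: A3 → E3 → B2 → F#2.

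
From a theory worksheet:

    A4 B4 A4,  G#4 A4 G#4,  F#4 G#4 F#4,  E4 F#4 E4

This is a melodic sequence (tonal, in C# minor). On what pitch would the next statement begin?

D#4

The 3-note cells begin on A4, G#4, F#4, E4 — each down a 2nd from the last.
One more step down a 2nd gives D#4.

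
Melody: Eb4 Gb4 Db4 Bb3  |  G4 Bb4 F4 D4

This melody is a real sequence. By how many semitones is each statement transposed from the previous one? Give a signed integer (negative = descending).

4

Unit = 4 notes; the statements start on Eb4, G4, moving up a 3rd each time.
Eb4→G4 is 67 − 63 = 4 semitones.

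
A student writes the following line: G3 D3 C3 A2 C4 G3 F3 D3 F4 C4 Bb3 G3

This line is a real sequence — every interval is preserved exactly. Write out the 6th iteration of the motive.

Taking 4-note groups, the heads are G3, C4, F4: the pattern moves up a 4th.
Extending up a 4th: Bb4 → Eb5 → Ab5.
So cell 6 is Ab5 Eb5 Db5 Bb4.

Ab5 Eb5 Db5 Bb4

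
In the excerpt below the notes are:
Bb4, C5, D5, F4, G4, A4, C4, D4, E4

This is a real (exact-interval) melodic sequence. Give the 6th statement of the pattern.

The 3-note cells begin on Bb4, F4, C4 — each down a 4th from the last.
Carrying on: G3 → D3 → A2.
So cell 6 is A2 B2 C#3.

A2 B2 C#3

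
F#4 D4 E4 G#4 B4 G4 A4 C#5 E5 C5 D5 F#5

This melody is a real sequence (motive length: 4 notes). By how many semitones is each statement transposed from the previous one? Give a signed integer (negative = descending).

The 4-note cells begin on F#4, B4, E5 — each up a 4th from the last.
F#4→B4 is 71 − 66 = 5 semitones.

5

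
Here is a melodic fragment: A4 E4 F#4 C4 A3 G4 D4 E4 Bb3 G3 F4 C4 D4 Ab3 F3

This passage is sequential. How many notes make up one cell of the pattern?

There are 15 notes; a 5-note unit gives 3 cells:
A4 E4 F#4 C4 A3 | G4 D4 E4 Bb3 G3 | F4 C4 D4 Ab3 F3
Every group is a transposition down a 2nd of the one before; no shorter unit works.

5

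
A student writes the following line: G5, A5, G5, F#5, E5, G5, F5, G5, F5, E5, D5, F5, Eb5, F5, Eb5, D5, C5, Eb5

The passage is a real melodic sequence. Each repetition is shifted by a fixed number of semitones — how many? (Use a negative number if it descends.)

-2

Unit = 6 notes; the statements start on G5, F5, Eb5, moving down a 2nd each time.
G5→F5 is 77 − 79 = -2 semitones.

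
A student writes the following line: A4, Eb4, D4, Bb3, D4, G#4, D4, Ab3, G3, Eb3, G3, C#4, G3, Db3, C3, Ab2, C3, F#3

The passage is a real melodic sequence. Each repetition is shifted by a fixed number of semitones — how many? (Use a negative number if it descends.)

The 6-note cells begin on A4, D4, G3 — each down a 5th from the last.
A4→D4 is 62 − 69 = -7 semitones.

-7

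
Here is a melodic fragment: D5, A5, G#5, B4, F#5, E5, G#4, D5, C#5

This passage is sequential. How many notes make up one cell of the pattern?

9 notes total. Splitting into 3 groups of 3:
D5 A5 G#5 | B4 F#5 E5 | G#4 D5 C#5
That's a consistent down a 3rd shift per cell, and no other grouping gives one.

3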